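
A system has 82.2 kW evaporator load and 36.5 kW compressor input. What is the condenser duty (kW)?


Q_cond = Q_evap + W
Q_cond = 82.2 + 36.5
Q_cond = 118.7 kW

118.7


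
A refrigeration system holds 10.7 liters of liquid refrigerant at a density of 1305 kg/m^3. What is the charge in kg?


Charge = V * rho / 1000
Charge = 10.7 * 1305 / 1000
Charge = 13.96 kg

13.96


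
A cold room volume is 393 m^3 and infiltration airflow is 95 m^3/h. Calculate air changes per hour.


ACH = flow / volume
ACH = 95 / 393
ACH = 0.242

0.242


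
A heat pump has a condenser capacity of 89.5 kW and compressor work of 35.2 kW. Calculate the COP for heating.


COP_hp = Q_cond / W
COP_hp = 89.5 / 35.2
COP_hp = 2.543

2.543


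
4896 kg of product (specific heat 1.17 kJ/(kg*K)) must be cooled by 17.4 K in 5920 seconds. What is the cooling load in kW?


Q = m * cp * dT / t
Q = 4896 * 1.17 * 17.4 / 5920
Q = 16.837 kW

16.837


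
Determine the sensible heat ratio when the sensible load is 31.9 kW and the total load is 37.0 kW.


SHR = Q_sensible / Q_total
SHR = 31.9 / 37.0
SHR = 0.862

0.862


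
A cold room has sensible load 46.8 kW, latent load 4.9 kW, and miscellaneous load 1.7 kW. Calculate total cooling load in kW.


Q_total = Q_s + Q_l + Q_misc
Q_total = 46.8 + 4.9 + 1.7
Q_total = 53.4 kW

53.4


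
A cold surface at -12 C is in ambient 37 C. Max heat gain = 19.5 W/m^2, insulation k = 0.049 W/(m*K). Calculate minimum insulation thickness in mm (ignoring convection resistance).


dT = 37 - (-12) = 49 K
thickness = k * dT / q_max * 1000
thickness = 0.049 * 49 / 19.5 * 1000
thickness = 123.1 mm

123.1


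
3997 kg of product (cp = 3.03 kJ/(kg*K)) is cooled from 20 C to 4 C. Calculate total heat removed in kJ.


dT = 20 - (4) = 16 K
Q = m * cp * dT = 3997 * 3.03 * 16
Q = 193775 kJ

193775


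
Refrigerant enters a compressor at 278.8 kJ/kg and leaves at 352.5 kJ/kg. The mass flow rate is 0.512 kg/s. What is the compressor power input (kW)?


dh = 352.5 - 278.8 = 73.7 kJ/kg
W = m_dot * dh = 0.512 * 73.7 = 37.73 kW

37.73


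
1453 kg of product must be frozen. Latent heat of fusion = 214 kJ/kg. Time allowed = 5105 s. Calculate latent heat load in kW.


Q_lat = m * h_fg / t
Q_lat = 1453 * 214 / 5105
Q_lat = 60.91 kW

60.91


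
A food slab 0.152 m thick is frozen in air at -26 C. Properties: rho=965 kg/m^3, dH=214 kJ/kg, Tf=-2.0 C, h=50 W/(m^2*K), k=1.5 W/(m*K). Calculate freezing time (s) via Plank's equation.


dT = -2.0 - (-26) = 24.0 K
term1 = a/(2h) = 0.152/(2*50) = 0.00152
term2 = a^2/(8k) = 0.152^2/(8*1.5) = 0.001925333333
t = rho*dH*1000/dT * (term1 + term2)
t = 965*214*1000/24.0 * (0.00152 + 0.001925333333)
t = 29646 s

29646


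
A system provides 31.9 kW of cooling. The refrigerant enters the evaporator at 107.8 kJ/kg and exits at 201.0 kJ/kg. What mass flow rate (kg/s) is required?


dh = 201.0 - 107.8 = 93.2 kJ/kg
m_dot = Q / dh = 31.9 / 93.2 = 0.3423 kg/s

0.3423


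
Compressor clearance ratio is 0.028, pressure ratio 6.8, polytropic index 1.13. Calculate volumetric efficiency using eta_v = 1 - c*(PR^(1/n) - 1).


PR^(1/n) = 6.8^(1/1.13) = 5.4542313
eta_v = 1 - 0.028 * (5.4542313 - 1)
eta_v = 0.8753

0.8753


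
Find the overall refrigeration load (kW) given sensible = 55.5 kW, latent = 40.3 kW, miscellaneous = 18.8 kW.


Q_total = Q_s + Q_l + Q_misc
Q_total = 55.5 + 40.3 + 18.8
Q_total = 114.6 kW

114.6


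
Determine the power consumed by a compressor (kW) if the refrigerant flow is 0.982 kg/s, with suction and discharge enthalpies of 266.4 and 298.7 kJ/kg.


dh = 298.7 - 266.4 = 32.3 kJ/kg
W = m_dot * dh = 0.982 * 32.3 = 31.72 kW

31.72


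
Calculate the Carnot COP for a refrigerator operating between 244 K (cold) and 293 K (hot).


dT = 293 - 244 = 49 K
COP_carnot = T_cold / dT = 244 / 49
COP_carnot = 4.98

4.98


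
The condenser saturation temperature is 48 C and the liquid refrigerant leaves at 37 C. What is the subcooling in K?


Subcooling = T_cond - T_liquid
Subcooling = 48 - 37
Subcooling = 11 K

11


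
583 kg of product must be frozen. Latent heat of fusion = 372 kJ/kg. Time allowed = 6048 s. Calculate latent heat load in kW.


Q_lat = m * h_fg / t
Q_lat = 583 * 372 / 6048
Q_lat = 35.86 kW

35.86


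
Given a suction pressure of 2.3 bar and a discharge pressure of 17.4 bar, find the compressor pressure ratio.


PR = P_high / P_low
PR = 17.4 / 2.3
PR = 7.565

7.565


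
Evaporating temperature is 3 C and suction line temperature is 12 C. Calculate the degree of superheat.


Superheat = T_suction - T_evap
Superheat = 12 - (3)
Superheat = 9 K

9


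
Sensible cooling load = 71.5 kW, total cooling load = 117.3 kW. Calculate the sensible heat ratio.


SHR = Q_sensible / Q_total
SHR = 71.5 / 117.3
SHR = 0.61

0.61


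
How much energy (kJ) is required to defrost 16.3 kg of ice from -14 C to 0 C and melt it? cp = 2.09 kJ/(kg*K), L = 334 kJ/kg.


Sensible heat = cp * dT = 2.09 * 14 = 29.26 kJ/kg
Total per kg = 29.26 + 334 = 363.26 kJ/kg
Q = m * total = 16.3 * 363.26
Q = 5921.1 kJ

5921.1


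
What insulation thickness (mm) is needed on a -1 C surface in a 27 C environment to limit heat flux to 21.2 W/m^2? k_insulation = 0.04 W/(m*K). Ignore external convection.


dT = 27 - (-1) = 28 K
thickness = k * dT / q_max * 1000
thickness = 0.04 * 28 / 21.2 * 1000
thickness = 52.8 mm

52.8


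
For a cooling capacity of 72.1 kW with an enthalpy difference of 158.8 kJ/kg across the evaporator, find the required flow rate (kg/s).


m_dot = Q / dh
m_dot = 72.1 / 158.8
m_dot = 0.454 kg/s

0.454


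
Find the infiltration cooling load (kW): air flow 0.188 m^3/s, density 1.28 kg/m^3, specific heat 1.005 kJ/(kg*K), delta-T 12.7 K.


Q = V_dot * rho * cp * dT
Q = 0.188 * 1.28 * 1.005 * 12.7
Q = 3.071 kW

3.071


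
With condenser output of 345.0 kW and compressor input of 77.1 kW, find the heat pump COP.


COP_hp = Q_cond / W
COP_hp = 345.0 / 77.1
COP_hp = 4.475

4.475


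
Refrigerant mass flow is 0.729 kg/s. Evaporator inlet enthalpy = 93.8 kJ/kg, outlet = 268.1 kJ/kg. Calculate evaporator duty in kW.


dh = 268.1 - 93.8 = 174.3 kJ/kg
Q_evap = m_dot * dh = 0.729 * 174.3
Q_evap = 127.06 kW

127.06


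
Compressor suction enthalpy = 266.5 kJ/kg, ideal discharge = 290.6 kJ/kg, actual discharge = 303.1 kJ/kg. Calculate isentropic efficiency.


dh_ideal = 290.6 - 266.5 = 24.1 kJ/kg
dh_actual = 303.1 - 266.5 = 36.6 kJ/kg
eta_s = dh_ideal / dh_actual = 24.1 / 36.6
eta_s = 0.6585

0.6585


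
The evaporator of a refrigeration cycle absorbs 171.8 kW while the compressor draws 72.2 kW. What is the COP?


COP = Q_evap / W
COP = 171.8 / 72.2
COP = 2.38

2.38


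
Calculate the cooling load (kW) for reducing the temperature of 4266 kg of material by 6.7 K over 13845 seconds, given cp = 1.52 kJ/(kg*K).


Q = m * cp * dT / t
Q = 4266 * 1.52 * 6.7 / 13845
Q = 3.138 kW

3.138


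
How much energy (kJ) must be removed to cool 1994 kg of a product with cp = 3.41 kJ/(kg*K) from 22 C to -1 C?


dT = 22 - (-1) = 23 K
Q = m * cp * dT = 1994 * 3.41 * 23
Q = 156389 kJ

156389


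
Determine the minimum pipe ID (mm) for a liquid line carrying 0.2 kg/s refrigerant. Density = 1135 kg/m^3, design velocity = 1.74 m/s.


A = m_dot / (rho * v) = 0.2 / (1135 * 1.74) = 0.0001012709504 m^2
d = sqrt(4*A/pi) * 1000
d = 11.4 mm

11.4


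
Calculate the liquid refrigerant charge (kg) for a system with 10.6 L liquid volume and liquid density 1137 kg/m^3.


Charge = V * rho / 1000
Charge = 10.6 * 1137 / 1000
Charge = 12.05 kg

12.05


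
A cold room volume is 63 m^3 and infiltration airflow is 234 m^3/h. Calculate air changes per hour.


ACH = flow / volume
ACH = 234 / 63
ACH = 3.714

3.714


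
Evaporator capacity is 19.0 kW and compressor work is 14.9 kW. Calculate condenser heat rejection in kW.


Q_cond = Q_evap + W
Q_cond = 19.0 + 14.9
Q_cond = 33.9 kW

33.9


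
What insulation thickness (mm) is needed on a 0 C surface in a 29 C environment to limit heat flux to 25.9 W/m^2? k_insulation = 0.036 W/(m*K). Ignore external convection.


dT = 29 - (0) = 29 K
thickness = k * dT / q_max * 1000
thickness = 0.036 * 29 / 25.9 * 1000
thickness = 40.3 mm

40.3


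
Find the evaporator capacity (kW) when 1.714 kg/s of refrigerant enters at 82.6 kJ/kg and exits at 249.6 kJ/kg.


dh = 249.6 - 82.6 = 167.0 kJ/kg
Q_evap = m_dot * dh = 1.714 * 167.0
Q_evap = 286.24 kW

286.24


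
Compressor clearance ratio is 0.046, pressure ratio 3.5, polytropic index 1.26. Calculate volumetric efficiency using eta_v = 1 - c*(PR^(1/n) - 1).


PR^(1/n) = 3.5^(1/1.26) = 2.70271365
eta_v = 1 - 0.046 * (2.70271365 - 1)
eta_v = 0.9217

0.9217


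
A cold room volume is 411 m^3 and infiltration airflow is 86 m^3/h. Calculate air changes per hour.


ACH = flow / volume
ACH = 86 / 411
ACH = 0.209

0.209


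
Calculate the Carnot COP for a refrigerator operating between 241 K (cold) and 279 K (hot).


dT = 279 - 241 = 38 K
COP_carnot = T_cold / dT = 241 / 38
COP_carnot = 6.342

6.342


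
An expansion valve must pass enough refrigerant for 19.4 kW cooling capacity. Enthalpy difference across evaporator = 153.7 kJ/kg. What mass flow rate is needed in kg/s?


m_dot = Q / dh
m_dot = 19.4 / 153.7
m_dot = 0.1262 kg/s

0.1262


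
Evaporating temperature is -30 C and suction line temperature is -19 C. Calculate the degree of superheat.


Superheat = T_suction - T_evap
Superheat = -19 - (-30)
Superheat = 11 K

11


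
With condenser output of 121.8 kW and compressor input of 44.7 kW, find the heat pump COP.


COP_hp = Q_cond / W
COP_hp = 121.8 / 44.7
COP_hp = 2.725

2.725


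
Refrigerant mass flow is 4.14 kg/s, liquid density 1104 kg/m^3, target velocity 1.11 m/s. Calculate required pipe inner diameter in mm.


A = m_dot / (rho * v) = 4.14 / (1104 * 1.11) = 0.003378378378 m^2
d = sqrt(4*A/pi) * 1000
d = 65.6 mm

65.6


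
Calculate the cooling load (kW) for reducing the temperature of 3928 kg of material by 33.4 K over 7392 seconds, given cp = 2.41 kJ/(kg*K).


Q = m * cp * dT / t
Q = 3928 * 2.41 * 33.4 / 7392
Q = 42.773 kW

42.773


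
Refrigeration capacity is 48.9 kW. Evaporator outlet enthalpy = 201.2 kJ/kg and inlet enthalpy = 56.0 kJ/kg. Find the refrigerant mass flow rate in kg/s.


dh = 201.2 - 56.0 = 145.2 kJ/kg
m_dot = Q / dh = 48.9 / 145.2 = 0.3368 kg/s

0.3368


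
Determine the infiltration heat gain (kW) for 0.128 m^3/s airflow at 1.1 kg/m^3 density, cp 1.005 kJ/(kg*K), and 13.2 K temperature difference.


Q = V_dot * rho * cp * dT
Q = 0.128 * 1.1 * 1.005 * 13.2
Q = 1.868 kW

1.868


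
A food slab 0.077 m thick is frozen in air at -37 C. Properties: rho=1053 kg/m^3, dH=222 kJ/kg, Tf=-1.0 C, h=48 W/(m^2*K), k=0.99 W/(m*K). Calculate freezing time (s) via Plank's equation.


dT = -1.0 - (-37) = 36.0 K
term1 = a/(2h) = 0.077/(2*48) = 0.0008020833333
term2 = a^2/(8k) = 0.077^2/(8*0.99) = 0.0007486111111
t = rho*dH*1000/dT * (term1 + term2)
t = 1053*222*1000/36.0 * (0.0008020833333 + 0.0007486111111)
t = 10069 s

10069


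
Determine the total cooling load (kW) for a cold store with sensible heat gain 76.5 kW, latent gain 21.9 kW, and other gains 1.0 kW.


Q_total = Q_s + Q_l + Q_misc
Q_total = 76.5 + 21.9 + 1.0
Q_total = 99.4 kW

99.4


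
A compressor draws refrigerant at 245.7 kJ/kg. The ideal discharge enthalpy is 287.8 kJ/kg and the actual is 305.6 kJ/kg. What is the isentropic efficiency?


dh_ideal = 287.8 - 245.7 = 42.1 kJ/kg
dh_actual = 305.6 - 245.7 = 59.9 kJ/kg
eta_s = dh_ideal / dh_actual = 42.1 / 59.9
eta_s = 0.7028

0.7028


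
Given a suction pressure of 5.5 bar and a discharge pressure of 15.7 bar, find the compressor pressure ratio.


PR = P_high / P_low
PR = 15.7 / 5.5
PR = 2.855

2.855


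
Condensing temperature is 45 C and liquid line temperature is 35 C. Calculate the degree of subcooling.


Subcooling = T_cond - T_liquid
Subcooling = 45 - 35
Subcooling = 10 K

10


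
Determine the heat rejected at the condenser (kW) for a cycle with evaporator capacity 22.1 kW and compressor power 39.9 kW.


Q_cond = Q_evap + W
Q_cond = 22.1 + 39.9
Q_cond = 62.0 kW

62.0


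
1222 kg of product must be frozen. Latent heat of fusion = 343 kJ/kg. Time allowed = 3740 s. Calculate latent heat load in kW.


Q_lat = m * h_fg / t
Q_lat = 1222 * 343 / 3740
Q_lat = 112.07 kW

112.07


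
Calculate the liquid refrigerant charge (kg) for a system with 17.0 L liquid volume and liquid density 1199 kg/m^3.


Charge = V * rho / 1000
Charge = 17.0 * 1199 / 1000
Charge = 20.38 kg

20.38


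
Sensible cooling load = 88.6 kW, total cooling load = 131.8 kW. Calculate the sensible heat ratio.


SHR = Q_sensible / Q_total
SHR = 88.6 / 131.8
SHR = 0.672

0.672


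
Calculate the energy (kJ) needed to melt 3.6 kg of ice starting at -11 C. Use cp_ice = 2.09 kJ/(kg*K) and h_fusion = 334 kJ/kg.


Sensible heat = cp * dT = 2.09 * 11 = 22.99 kJ/kg
Total per kg = 22.99 + 334 = 356.99 kJ/kg
Q = m * total = 3.6 * 356.99
Q = 1285.2 kJ

1285.2


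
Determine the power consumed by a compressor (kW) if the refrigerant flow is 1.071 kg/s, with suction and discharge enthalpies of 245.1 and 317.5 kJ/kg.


dh = 317.5 - 245.1 = 72.4 kJ/kg
W = m_dot * dh = 1.071 * 72.4 = 77.54 kW

77.54


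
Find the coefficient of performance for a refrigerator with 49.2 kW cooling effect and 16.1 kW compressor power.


COP = Q_evap / W
COP = 49.2 / 16.1
COP = 3.056

3.056


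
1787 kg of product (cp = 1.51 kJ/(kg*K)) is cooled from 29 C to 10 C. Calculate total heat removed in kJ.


dT = 29 - (10) = 19 K
Q = m * cp * dT = 1787 * 1.51 * 19
Q = 51269 kJ

51269


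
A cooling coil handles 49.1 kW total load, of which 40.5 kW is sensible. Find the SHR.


SHR = Q_sensible / Q_total
SHR = 40.5 / 49.1
SHR = 0.825

0.825


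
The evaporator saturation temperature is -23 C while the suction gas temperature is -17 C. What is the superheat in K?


Superheat = T_suction - T_evap
Superheat = -17 - (-23)
Superheat = 6 K

6


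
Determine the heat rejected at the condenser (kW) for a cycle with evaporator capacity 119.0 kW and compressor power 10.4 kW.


Q_cond = Q_evap + W
Q_cond = 119.0 + 10.4
Q_cond = 129.4 kW

129.4


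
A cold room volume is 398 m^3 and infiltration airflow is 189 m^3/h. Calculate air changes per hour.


ACH = flow / volume
ACH = 189 / 398
ACH = 0.475

0.475


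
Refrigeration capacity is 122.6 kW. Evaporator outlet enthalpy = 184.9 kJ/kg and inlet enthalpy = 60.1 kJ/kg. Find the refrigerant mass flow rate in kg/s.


dh = 184.9 - 60.1 = 124.8 kJ/kg
m_dot = Q / dh = 122.6 / 124.8 = 0.9824 kg/s

0.9824


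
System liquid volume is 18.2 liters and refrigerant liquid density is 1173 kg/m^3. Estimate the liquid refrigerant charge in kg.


Charge = V * rho / 1000
Charge = 18.2 * 1173 / 1000
Charge = 21.35 kg

21.35


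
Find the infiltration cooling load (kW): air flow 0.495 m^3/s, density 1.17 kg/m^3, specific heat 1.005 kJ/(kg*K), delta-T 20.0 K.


Q = V_dot * rho * cp * dT
Q = 0.495 * 1.17 * 1.005 * 20.0
Q = 11.641 kW

11.641


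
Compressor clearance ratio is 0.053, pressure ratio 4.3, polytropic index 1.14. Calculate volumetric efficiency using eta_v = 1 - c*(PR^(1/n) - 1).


PR^(1/n) = 4.3^(1/1.14) = 3.59479463
eta_v = 1 - 0.053 * (3.59479463 - 1)
eta_v = 0.8625

0.8625


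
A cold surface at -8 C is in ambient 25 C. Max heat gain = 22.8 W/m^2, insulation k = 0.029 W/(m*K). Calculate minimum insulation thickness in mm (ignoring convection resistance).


dT = 25 - (-8) = 33 K
thickness = k * dT / q_max * 1000
thickness = 0.029 * 33 / 22.8 * 1000
thickness = 42.0 mm

42.0


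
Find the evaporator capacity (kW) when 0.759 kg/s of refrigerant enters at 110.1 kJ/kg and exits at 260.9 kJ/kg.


dh = 260.9 - 110.1 = 150.8 kJ/kg
Q_evap = m_dot * dh = 0.759 * 150.8
Q_evap = 114.46 kW

114.46


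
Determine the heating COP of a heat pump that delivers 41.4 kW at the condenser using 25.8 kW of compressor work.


COP_hp = Q_cond / W
COP_hp = 41.4 / 25.8
COP_hp = 1.605

1.605


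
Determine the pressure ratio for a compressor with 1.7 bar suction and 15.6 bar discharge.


PR = P_high / P_low
PR = 15.6 / 1.7
PR = 9.176

9.176


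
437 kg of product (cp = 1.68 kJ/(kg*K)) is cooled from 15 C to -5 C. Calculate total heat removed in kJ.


dT = 15 - (-5) = 20 K
Q = m * cp * dT = 437 * 1.68 * 20
Q = 14683 kJ

14683


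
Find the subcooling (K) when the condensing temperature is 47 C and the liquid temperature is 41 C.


Subcooling = T_cond - T_liquid
Subcooling = 47 - 41
Subcooling = 6 K

6


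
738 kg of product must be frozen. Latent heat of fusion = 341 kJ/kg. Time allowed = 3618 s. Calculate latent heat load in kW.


Q_lat = m * h_fg / t
Q_lat = 738 * 341 / 3618
Q_lat = 69.56 kW

69.56


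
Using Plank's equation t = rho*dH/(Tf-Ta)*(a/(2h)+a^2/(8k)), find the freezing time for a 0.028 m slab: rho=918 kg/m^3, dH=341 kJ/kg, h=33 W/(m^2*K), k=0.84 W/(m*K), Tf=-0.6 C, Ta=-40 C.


dT = -0.6 - (-40) = 39.4 K
term1 = a/(2h) = 0.028/(2*33) = 0.0004242424242
term2 = a^2/(8k) = 0.028^2/(8*0.84) = 0.0001166666667
t = rho*dH*1000/dT * (term1 + term2)
t = 918*341*1000/39.4 * (0.0004242424242 + 0.0001166666667)
t = 4298 s

4298


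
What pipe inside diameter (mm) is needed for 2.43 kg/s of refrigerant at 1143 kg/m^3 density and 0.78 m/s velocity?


A = m_dot / (rho * v) = 2.43 / (1143 * 0.78) = 0.002725620836 m^2
d = sqrt(4*A/pi) * 1000
d = 58.9 mm

58.9


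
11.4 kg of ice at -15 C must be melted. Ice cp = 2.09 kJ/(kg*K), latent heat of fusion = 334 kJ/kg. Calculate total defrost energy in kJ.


Sensible heat = cp * dT = 2.09 * 15 = 31.35 kJ/kg
Total per kg = 31.35 + 334 = 365.35 kJ/kg
Q = m * total = 11.4 * 365.35
Q = 4165.0 kJ

4165.0


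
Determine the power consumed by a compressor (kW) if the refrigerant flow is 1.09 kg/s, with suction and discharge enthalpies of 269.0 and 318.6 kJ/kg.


dh = 318.6 - 269.0 = 49.6 kJ/kg
W = m_dot * dh = 1.09 * 49.6 = 54.06 kW

54.06


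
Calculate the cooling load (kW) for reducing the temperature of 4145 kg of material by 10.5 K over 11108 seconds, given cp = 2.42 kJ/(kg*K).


Q = m * cp * dT / t
Q = 4145 * 2.42 * 10.5 / 11108
Q = 9.482 kW

9.482


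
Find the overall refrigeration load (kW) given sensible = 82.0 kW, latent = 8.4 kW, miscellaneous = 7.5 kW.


Q_total = Q_s + Q_l + Q_misc
Q_total = 82.0 + 8.4 + 7.5
Q_total = 97.9 kW

97.9


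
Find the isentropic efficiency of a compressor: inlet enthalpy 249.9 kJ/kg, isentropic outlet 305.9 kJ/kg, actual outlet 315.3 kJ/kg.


dh_ideal = 305.9 - 249.9 = 56.0 kJ/kg
dh_actual = 315.3 - 249.9 = 65.4 kJ/kg
eta_s = dh_ideal / dh_actual = 56.0 / 65.4
eta_s = 0.8563

0.8563


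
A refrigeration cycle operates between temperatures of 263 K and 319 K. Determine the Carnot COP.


dT = 319 - 263 = 56 K
COP_carnot = T_cold / dT = 263 / 56
COP_carnot = 4.696

4.696


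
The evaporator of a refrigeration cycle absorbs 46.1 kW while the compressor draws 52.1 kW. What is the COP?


COP = Q_evap / W
COP = 46.1 / 52.1
COP = 0.885

0.885


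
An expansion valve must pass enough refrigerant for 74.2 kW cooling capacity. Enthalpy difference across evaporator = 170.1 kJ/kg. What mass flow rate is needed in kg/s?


m_dot = Q / dh
m_dot = 74.2 / 170.1
m_dot = 0.4362 kg/s

0.4362


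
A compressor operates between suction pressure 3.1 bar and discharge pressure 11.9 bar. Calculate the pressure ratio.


PR = P_high / P_low
PR = 11.9 / 3.1
PR = 3.839

3.839


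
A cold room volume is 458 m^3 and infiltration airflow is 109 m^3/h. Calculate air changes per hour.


ACH = flow / volume
ACH = 109 / 458
ACH = 0.238

0.238


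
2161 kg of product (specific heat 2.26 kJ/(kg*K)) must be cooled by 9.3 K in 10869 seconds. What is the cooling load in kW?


Q = m * cp * dT / t
Q = 2161 * 2.26 * 9.3 / 10869
Q = 4.179 kW

4.179


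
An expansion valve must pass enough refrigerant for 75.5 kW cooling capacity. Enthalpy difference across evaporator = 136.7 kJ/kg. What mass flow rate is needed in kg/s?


m_dot = Q / dh
m_dot = 75.5 / 136.7
m_dot = 0.5523 kg/s

0.5523


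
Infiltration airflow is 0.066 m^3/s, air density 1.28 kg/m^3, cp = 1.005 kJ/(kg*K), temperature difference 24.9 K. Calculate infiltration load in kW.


Q = V_dot * rho * cp * dT
Q = 0.066 * 1.28 * 1.005 * 24.9
Q = 2.114 kW

2.114


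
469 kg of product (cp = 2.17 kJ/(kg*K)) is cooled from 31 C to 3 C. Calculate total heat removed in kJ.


dT = 31 - (3) = 28 K
Q = m * cp * dT = 469 * 2.17 * 28
Q = 28496 kJ

28496


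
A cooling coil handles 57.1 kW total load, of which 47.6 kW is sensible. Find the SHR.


SHR = Q_sensible / Q_total
SHR = 47.6 / 57.1
SHR = 0.834

0.834


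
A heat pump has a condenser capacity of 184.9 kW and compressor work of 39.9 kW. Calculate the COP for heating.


COP_hp = Q_cond / W
COP_hp = 184.9 / 39.9
COP_hp = 4.634

4.634


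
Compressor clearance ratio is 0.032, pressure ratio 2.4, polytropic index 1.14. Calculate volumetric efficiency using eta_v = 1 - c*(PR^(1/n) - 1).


PR^(1/n) = 2.4^(1/1.14) = 2.15535412
eta_v = 1 - 0.032 * (2.15535412 - 1)
eta_v = 0.963

0.963


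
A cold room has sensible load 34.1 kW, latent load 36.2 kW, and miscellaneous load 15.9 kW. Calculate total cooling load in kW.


Q_total = Q_s + Q_l + Q_misc
Q_total = 34.1 + 36.2 + 15.9
Q_total = 86.2 kW

86.2


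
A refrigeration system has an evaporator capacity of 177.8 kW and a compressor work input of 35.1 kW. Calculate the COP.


COP = Q_evap / W
COP = 177.8 / 35.1
COP = 5.066

5.066


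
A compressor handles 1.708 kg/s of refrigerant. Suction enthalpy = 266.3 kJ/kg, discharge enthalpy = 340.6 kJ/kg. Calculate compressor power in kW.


dh = 340.6 - 266.3 = 74.3 kJ/kg
W = m_dot * dh = 1.708 * 74.3 = 126.9 kW

126.9


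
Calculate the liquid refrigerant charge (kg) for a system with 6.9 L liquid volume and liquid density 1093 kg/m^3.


Charge = V * rho / 1000
Charge = 6.9 * 1093 / 1000
Charge = 7.54 kg

7.54


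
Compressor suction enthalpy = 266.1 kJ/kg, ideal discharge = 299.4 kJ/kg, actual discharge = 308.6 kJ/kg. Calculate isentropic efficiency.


dh_ideal = 299.4 - 266.1 = 33.3 kJ/kg
dh_actual = 308.6 - 266.1 = 42.5 kJ/kg
eta_s = dh_ideal / dh_actual = 33.3 / 42.5
eta_s = 0.7835

0.7835


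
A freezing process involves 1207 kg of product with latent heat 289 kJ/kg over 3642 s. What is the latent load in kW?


Q_lat = m * h_fg / t
Q_lat = 1207 * 289 / 3642
Q_lat = 95.78 kW

95.78


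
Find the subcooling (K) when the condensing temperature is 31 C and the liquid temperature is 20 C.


Subcooling = T_cond - T_liquid
Subcooling = 31 - 20
Subcooling = 11 K

11


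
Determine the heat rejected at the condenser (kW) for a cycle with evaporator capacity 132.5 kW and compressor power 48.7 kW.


Q_cond = Q_evap + W
Q_cond = 132.5 + 48.7
Q_cond = 181.2 kW

181.2


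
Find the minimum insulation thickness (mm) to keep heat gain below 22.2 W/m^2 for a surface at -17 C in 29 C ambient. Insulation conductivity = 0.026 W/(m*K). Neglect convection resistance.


dT = 29 - (-17) = 46 K
thickness = k * dT / q_max * 1000
thickness = 0.026 * 46 / 22.2 * 1000
thickness = 53.9 mm

53.9


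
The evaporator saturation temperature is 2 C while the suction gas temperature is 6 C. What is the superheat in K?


Superheat = T_suction - T_evap
Superheat = 6 - (2)
Superheat = 4 K

4


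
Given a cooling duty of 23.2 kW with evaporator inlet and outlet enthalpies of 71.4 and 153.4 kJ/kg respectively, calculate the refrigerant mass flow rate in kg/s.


dh = 153.4 - 71.4 = 82.0 kJ/kg
m_dot = Q / dh = 23.2 / 82.0 = 0.2829 kg/s

0.2829


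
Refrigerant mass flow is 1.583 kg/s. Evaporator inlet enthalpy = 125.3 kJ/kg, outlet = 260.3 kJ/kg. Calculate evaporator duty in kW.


dh = 260.3 - 125.3 = 135.0 kJ/kg
Q_evap = m_dot * dh = 1.583 * 135.0
Q_evap = 213.71 kW

213.71


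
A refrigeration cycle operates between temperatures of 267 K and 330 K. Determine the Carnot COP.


dT = 330 - 267 = 63 K
COP_carnot = T_cold / dT = 267 / 63
COP_carnot = 4.238

4.238


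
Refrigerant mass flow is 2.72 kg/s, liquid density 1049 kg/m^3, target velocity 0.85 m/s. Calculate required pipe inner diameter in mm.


A = m_dot / (rho * v) = 2.72 / (1049 * 0.85) = 0.003050524309 m^2
d = sqrt(4*A/pi) * 1000
d = 62.3 mm

62.3


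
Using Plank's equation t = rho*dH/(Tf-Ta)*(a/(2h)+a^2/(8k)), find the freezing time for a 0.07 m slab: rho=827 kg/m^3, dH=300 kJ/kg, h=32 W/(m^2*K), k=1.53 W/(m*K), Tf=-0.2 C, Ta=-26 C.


dT = -0.2 - (-26) = 25.8 K
term1 = a/(2h) = 0.07/(2*32) = 0.00109375
term2 = a^2/(8k) = 0.07^2/(8*1.53) = 0.0004003267974
t = rho*dH*1000/dT * (term1 + term2)
t = 827*300*1000/25.8 * (0.00109375 + 0.0004003267974)
t = 14367 s

14367


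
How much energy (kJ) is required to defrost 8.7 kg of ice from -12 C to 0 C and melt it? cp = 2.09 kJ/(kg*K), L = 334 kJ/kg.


Sensible heat = cp * dT = 2.09 * 12 = 25.08 kJ/kg
Total per kg = 25.08 + 334 = 359.08 kJ/kg
Q = m * total = 8.7 * 359.08
Q = 3124.0 kJ

3124.0


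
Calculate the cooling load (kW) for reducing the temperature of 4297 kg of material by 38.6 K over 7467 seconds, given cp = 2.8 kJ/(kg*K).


Q = m * cp * dT / t
Q = 4297 * 2.8 * 38.6 / 7467
Q = 62.196 kW

62.196


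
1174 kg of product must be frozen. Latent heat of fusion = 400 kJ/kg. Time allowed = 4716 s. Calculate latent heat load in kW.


Q_lat = m * h_fg / t
Q_lat = 1174 * 400 / 4716
Q_lat = 99.58 kW

99.58


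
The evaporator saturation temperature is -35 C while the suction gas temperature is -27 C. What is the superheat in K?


Superheat = T_suction - T_evap
Superheat = -27 - (-35)
Superheat = 8 K

8


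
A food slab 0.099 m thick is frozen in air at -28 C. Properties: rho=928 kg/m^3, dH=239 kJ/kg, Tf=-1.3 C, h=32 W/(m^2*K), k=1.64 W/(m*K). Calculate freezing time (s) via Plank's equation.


dT = -1.3 - (-28) = 26.7 K
term1 = a/(2h) = 0.099/(2*32) = 0.001546875
term2 = a^2/(8k) = 0.099^2/(8*1.64) = 0.000747027439
t = rho*dH*1000/dT * (term1 + term2)
t = 928*239*1000/26.7 * (0.001546875 + 0.000747027439)
t = 19055 s

19055


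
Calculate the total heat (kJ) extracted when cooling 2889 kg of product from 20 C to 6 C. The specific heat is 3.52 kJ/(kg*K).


dT = 20 - (6) = 14 K
Q = m * cp * dT = 2889 * 3.52 * 14
Q = 142370 kJ

142370


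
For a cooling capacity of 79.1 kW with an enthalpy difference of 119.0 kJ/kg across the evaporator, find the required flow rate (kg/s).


m_dot = Q / dh
m_dot = 79.1 / 119.0
m_dot = 0.6647 kg/s

0.6647


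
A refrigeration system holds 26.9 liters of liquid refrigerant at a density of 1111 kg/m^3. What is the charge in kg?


Charge = V * rho / 1000
Charge = 26.9 * 1111 / 1000
Charge = 29.89 kg

29.89


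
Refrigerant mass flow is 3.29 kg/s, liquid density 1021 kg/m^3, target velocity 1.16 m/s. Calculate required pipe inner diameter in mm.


A = m_dot / (rho * v) = 3.29 / (1021 * 1.16) = 0.002777871593 m^2
d = sqrt(4*A/pi) * 1000
d = 59.5 mm

59.5


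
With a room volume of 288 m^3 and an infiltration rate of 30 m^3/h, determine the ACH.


ACH = flow / volume
ACH = 30 / 288
ACH = 0.104

0.104


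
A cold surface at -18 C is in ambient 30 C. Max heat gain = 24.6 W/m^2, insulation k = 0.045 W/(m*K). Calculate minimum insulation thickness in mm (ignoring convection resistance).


dT = 30 - (-18) = 48 K
thickness = k * dT / q_max * 1000
thickness = 0.045 * 48 / 24.6 * 1000
thickness = 87.8 mm

87.8


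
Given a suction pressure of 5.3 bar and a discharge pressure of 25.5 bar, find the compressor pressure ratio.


PR = P_high / P_low
PR = 25.5 / 5.3
PR = 4.811

4.811


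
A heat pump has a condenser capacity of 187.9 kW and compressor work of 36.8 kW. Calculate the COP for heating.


COP_hp = Q_cond / W
COP_hp = 187.9 / 36.8
COP_hp = 5.106

5.106


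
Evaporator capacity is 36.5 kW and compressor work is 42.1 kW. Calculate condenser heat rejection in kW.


Q_cond = Q_evap + W
Q_cond = 36.5 + 42.1
Q_cond = 78.6 kW

78.6


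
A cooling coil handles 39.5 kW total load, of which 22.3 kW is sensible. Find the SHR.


SHR = Q_sensible / Q_total
SHR = 22.3 / 39.5
SHR = 0.565

0.565


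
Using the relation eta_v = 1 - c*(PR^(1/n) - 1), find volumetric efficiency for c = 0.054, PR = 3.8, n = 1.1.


PR^(1/n) = 3.8^(1/1.1) = 3.3657046
eta_v = 1 - 0.054 * (3.3657046 - 1)
eta_v = 0.8723

0.8723


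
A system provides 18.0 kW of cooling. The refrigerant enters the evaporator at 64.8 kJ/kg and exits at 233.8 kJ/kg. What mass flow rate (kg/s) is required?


dh = 233.8 - 64.8 = 169.0 kJ/kg
m_dot = Q / dh = 18.0 / 169.0 = 0.1065 kg/s

0.1065


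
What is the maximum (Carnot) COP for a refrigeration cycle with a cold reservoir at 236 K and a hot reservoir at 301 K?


dT = 301 - 236 = 65 K
COP_carnot = T_cold / dT = 236 / 65
COP_carnot = 3.631

3.631


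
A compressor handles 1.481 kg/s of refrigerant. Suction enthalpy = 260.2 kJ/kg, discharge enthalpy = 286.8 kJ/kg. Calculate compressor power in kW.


dh = 286.8 - 260.2 = 26.6 kJ/kg
W = m_dot * dh = 1.481 * 26.6 = 39.39 kW

39.39


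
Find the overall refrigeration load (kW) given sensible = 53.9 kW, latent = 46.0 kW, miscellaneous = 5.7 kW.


Q_total = Q_s + Q_l + Q_misc
Q_total = 53.9 + 46.0 + 5.7
Q_total = 105.6 kW

105.6


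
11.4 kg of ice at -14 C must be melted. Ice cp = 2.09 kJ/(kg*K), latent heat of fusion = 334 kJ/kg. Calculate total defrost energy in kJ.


Sensible heat = cp * dT = 2.09 * 14 = 29.26 kJ/kg
Total per kg = 29.26 + 334 = 363.26 kJ/kg
Q = m * total = 11.4 * 363.26
Q = 4141.2 kJ

4141.2


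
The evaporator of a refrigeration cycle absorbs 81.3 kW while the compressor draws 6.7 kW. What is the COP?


COP = Q_evap / W
COP = 81.3 / 6.7
COP = 12.134

12.134


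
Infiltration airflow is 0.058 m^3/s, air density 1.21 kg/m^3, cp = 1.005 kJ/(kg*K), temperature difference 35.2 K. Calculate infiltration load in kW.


Q = V_dot * rho * cp * dT
Q = 0.058 * 1.21 * 1.005 * 35.2
Q = 2.483 kW

2.483


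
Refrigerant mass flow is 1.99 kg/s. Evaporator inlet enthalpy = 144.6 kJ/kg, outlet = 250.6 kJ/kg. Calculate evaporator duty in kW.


dh = 250.6 - 144.6 = 106.0 kJ/kg
Q_evap = m_dot * dh = 1.99 * 106.0
Q_evap = 210.94 kW

210.94


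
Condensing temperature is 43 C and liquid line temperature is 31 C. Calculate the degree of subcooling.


Subcooling = T_cond - T_liquid
Subcooling = 43 - 31
Subcooling = 12 K

12


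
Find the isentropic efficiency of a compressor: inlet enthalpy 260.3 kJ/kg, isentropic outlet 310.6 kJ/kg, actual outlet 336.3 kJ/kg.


dh_ideal = 310.6 - 260.3 = 50.3 kJ/kg
dh_actual = 336.3 - 260.3 = 76.0 kJ/kg
eta_s = dh_ideal / dh_actual = 50.3 / 76.0
eta_s = 0.6618

0.6618


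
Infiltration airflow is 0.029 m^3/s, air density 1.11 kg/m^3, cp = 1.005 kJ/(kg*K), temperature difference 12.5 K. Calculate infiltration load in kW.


Q = V_dot * rho * cp * dT
Q = 0.029 * 1.11 * 1.005 * 12.5
Q = 0.404 kW

0.404


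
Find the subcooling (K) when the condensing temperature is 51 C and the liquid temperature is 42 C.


Subcooling = T_cond - T_liquid
Subcooling = 51 - 42
Subcooling = 9 K

9


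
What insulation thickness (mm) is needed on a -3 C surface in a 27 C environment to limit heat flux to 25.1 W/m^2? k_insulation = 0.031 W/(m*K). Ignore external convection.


dT = 27 - (-3) = 30 K
thickness = k * dT / q_max * 1000
thickness = 0.031 * 30 / 25.1 * 1000
thickness = 37.1 mm

37.1


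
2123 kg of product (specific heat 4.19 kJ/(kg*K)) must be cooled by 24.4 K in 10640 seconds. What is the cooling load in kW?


Q = m * cp * dT / t
Q = 2123 * 4.19 * 24.4 / 10640
Q = 20.399 kW

20.399


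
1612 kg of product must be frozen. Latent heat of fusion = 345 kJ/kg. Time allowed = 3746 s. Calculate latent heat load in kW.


Q_lat = m * h_fg / t
Q_lat = 1612 * 345 / 3746
Q_lat = 148.46 kW

148.46


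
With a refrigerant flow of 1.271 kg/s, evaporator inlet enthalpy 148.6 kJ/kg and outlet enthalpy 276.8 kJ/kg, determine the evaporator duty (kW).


dh = 276.8 - 148.6 = 128.2 kJ/kg
Q_evap = m_dot * dh = 1.271 * 128.2
Q_evap = 162.94 kW

162.94


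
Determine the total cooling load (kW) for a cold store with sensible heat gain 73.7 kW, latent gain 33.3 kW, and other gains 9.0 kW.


Q_total = Q_s + Q_l + Q_misc
Q_total = 73.7 + 33.3 + 9.0
Q_total = 116.0 kW

116.0


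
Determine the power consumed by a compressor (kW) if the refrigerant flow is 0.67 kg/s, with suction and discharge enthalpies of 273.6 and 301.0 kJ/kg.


dh = 301.0 - 273.6 = 27.4 kJ/kg
W = m_dot * dh = 0.67 * 27.4 = 18.36 kW

18.36


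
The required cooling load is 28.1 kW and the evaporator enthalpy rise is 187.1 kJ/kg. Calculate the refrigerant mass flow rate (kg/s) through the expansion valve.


m_dot = Q / dh
m_dot = 28.1 / 187.1
m_dot = 0.1502 kg/s

0.1502


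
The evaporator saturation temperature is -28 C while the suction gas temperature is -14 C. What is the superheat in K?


Superheat = T_suction - T_evap
Superheat = -14 - (-28)
Superheat = 14 K

14


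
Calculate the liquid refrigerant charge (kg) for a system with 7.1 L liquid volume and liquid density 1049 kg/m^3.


Charge = V * rho / 1000
Charge = 7.1 * 1049 / 1000
Charge = 7.45 kg

7.45


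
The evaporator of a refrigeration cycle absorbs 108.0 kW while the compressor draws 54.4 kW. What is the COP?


COP = Q_evap / W
COP = 108.0 / 54.4
COP = 1.985

1.985


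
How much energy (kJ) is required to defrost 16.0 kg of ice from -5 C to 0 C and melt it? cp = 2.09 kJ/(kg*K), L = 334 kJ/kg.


Sensible heat = cp * dT = 2.09 * 5 = 10.45 kJ/kg
Total per kg = 10.45 + 334 = 344.45 kJ/kg
Q = m * total = 16.0 * 344.45
Q = 5511.2 kJ

5511.2


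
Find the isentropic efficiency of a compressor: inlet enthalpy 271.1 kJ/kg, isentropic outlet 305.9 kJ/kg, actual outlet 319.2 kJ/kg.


dh_ideal = 305.9 - 271.1 = 34.8 kJ/kg
dh_actual = 319.2 - 271.1 = 48.1 kJ/kg
eta_s = dh_ideal / dh_actual = 34.8 / 48.1
eta_s = 0.7235

0.7235


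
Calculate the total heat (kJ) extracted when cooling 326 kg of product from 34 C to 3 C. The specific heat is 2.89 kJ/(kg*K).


dT = 34 - (3) = 31 K
Q = m * cp * dT = 326 * 2.89 * 31
Q = 29206 kJ

29206


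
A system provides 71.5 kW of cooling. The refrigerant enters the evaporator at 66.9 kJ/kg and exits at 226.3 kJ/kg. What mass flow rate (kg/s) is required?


dh = 226.3 - 66.9 = 159.4 kJ/kg
m_dot = Q / dh = 71.5 / 159.4 = 0.4486 kg/s

0.4486


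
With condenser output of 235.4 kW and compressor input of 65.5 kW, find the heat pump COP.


COP_hp = Q_cond / W
COP_hp = 235.4 / 65.5
COP_hp = 3.594

3.594


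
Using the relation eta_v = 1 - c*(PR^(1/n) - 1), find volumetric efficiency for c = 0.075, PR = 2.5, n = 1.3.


PR^(1/n) = 2.5^(1/1.3) = 2.02352092
eta_v = 1 - 0.075 * (2.02352092 - 1)
eta_v = 0.9232

0.9232


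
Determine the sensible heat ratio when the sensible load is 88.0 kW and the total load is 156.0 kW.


SHR = Q_sensible / Q_total
SHR = 88.0 / 156.0
SHR = 0.564

0.564


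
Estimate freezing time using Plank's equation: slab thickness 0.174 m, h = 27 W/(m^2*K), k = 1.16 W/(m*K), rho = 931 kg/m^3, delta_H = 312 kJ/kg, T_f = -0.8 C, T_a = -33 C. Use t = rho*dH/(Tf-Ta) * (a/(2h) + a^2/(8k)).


dT = -0.8 - (-33) = 32.2 K
term1 = a/(2h) = 0.174/(2*27) = 0.003222222222
term2 = a^2/(8k) = 0.174^2/(8*1.16) = 0.0032625
t = rho*dH*1000/dT * (term1 + term2)
t = 931*312*1000/32.2 * (0.003222222222 + 0.0032625)
t = 58498 s

58498


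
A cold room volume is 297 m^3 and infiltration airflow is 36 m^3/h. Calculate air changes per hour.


ACH = flow / volume
ACH = 36 / 297
ACH = 0.121

0.121


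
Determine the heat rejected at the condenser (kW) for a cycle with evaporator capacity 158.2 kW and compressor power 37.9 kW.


Q_cond = Q_evap + W
Q_cond = 158.2 + 37.9
Q_cond = 196.1 kW

196.1


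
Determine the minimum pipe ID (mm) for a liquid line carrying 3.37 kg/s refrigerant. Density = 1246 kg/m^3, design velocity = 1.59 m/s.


A = m_dot / (rho * v) = 3.37 / (1246 * 1.59) = 0.001701040815 m^2
d = sqrt(4*A/pi) * 1000
d = 46.5 mm

46.5


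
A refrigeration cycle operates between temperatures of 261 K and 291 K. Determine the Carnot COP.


dT = 291 - 261 = 30 K
COP_carnot = T_cold / dT = 261 / 30
COP_carnot = 8.7

8.7


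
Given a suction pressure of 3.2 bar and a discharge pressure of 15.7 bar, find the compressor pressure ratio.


PR = P_high / P_low
PR = 15.7 / 3.2
PR = 4.906

4.906


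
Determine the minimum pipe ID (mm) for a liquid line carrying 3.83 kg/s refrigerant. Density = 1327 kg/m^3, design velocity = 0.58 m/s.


A = m_dot / (rho * v) = 3.83 / (1327 * 0.58) = 0.004976223267 m^2
d = sqrt(4*A/pi) * 1000
d = 79.6 mm

79.6


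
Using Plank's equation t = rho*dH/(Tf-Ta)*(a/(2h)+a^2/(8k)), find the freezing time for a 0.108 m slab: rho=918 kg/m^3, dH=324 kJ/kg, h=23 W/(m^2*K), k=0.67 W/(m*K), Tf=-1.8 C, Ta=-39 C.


dT = -1.8 - (-39) = 37.2 K
term1 = a/(2h) = 0.108/(2*23) = 0.002347826087
term2 = a^2/(8k) = 0.108^2/(8*0.67) = 0.002176119403
t = rho*dH*1000/dT * (term1 + term2)
t = 918*324*1000/37.2 * (0.002347826087 + 0.002176119403)
t = 36171 s

36171


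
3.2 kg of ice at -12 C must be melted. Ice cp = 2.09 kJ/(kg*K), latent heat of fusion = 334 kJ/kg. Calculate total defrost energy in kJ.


Sensible heat = cp * dT = 2.09 * 12 = 25.08 kJ/kg
Total per kg = 25.08 + 334 = 359.08 kJ/kg
Q = m * total = 3.2 * 359.08
Q = 1149.1 kJ

1149.1


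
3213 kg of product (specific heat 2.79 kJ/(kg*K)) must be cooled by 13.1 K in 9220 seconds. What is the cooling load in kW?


Q = m * cp * dT / t
Q = 3213 * 2.79 * 13.1 / 9220
Q = 12.737 kW

12.737


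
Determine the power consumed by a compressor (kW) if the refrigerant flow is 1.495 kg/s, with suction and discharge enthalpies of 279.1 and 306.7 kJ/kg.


dh = 306.7 - 279.1 = 27.6 kJ/kg
W = m_dot * dh = 1.495 * 27.6 = 41.26 kW

41.26


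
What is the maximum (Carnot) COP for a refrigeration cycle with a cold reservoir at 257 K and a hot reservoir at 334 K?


dT = 334 - 257 = 77 K
COP_carnot = T_cold / dT = 257 / 77
COP_carnot = 3.338

3.338


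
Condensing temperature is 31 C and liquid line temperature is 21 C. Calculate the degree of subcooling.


Subcooling = T_cond - T_liquid
Subcooling = 31 - 21
Subcooling = 10 K

10


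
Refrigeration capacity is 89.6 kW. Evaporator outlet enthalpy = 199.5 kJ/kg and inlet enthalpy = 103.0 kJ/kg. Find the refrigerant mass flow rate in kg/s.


dh = 199.5 - 103.0 = 96.5 kJ/kg
m_dot = Q / dh = 89.6 / 96.5 = 0.9285 kg/s

0.9285


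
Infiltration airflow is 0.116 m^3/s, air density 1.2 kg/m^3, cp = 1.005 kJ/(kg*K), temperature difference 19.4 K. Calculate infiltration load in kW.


Q = V_dot * rho * cp * dT
Q = 0.116 * 1.2 * 1.005 * 19.4
Q = 2.714 kW

2.714


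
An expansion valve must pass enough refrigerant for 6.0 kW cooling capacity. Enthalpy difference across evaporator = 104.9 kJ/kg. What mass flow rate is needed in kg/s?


m_dot = Q / dh
m_dot = 6.0 / 104.9
m_dot = 0.0572 kg/s

0.0572


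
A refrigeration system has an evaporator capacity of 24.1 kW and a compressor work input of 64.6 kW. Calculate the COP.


COP = Q_evap / W
COP = 24.1 / 64.6
COP = 0.373

0.373


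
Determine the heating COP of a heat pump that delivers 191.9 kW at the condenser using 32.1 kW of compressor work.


COP_hp = Q_cond / W
COP_hp = 191.9 / 32.1
COP_hp = 5.978

5.978


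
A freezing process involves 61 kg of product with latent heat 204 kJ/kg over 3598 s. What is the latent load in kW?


Q_lat = m * h_fg / t
Q_lat = 61 * 204 / 3598
Q_lat = 3.46 kW

3.46
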